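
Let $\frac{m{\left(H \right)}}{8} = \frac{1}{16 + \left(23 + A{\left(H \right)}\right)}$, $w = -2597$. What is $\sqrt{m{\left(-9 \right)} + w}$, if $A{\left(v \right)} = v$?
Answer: $\frac{i \sqrt{584265}}{15} \approx 50.958 i$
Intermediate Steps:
$m{\left(H \right)} = \frac{8}{39 + H}$ ($m{\left(H \right)} = \frac{8}{16 + \left(23 + H\right)} = \frac{8}{39 + H}$)
$\sqrt{m{\left(-9 \right)} + w} = \sqrt{\frac{8}{39 - 9} - 2597} = \sqrt{\frac{8}{30} - 2597} = \sqrt{8 \cdot \frac{1}{30} - 2597} = \sqrt{\frac{4}{15} - 2597} = \sqrt{- \frac{38951}{15}} = \frac{i \sqrt{584265}}{15}$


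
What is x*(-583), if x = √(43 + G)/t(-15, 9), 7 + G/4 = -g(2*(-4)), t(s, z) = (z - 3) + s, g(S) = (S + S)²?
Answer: 583*I*√1009/9 ≈ 2057.7*I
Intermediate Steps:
g(S) = 4*S² (g(S) = (2*S)² = 4*S²)
t(s, z) = -3 + s + z (t(s, z) = (-3 + z) + s = -3 + s + z)
G = -1052 (G = -28 + 4*(-4*(2*(-4))²) = -28 + 4*(-4*(-8)²) = -28 + 4*(-4*64) = -28 + 4*(-1*256) = -28 + 4*(-256) = -28 - 1024 = -1052)
x = -I*√1009/9 (x = √(43 - 1052)/(-3 - 15 + 9) = √(-1009)/(-9) = (I*√1009)*(-⅑) = -I*√1009/9 ≈ -3.5294*I)
x*(-583) = -I*√1009/9*(-583) = 583*I*√1009/9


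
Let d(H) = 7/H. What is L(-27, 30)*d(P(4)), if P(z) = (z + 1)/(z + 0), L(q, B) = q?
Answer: -756/5 ≈ -151.20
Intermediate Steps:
P(z) = (1 + z)/z
L(-27, 30)*d(P(4)) = -189/((1 + 4)/4) = -189/((¼)*5) = -189/5/4 = -189*4/5 = -27*28/5 = -756/5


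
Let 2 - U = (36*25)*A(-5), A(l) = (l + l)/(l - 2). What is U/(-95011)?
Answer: 8986/665077 ≈ 0.013511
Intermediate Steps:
A(l) = 2*l/(-2 + l) (A(l) = (2*l)/(-2 + l) = 2*l/(-2 + l))
U = -8986/7 (U = 2 - 36*25*2*(-5)/(-2 - 5) = 2 - 900*2*(-5)/(-7) = 2 - 900*2*(-5)*(-1/7) = 2 - 900*10/7 = 2 - 1*9000/7 = 2 - 9000/7 = -8986/7 ≈ -1283.7)
U/(-95011) = -8986/7/(-95011) = -8986/7*(-1/95011) = 8986/665077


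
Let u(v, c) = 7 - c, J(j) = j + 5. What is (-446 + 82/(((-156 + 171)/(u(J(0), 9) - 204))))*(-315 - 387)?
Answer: 5518188/5 ≈ 1.1036e+6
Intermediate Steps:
J(j) = 5 + j
(-446 + 82/(((-156 + 171)/(u(J(0), 9) - 204))))*(-315 - 387) = (-446 + 82/(((-156 + 171)/((7 - 1*9) - 204))))*(-315 - 387) = (-446 + 82/((15/((7 - 9) - 204))))*(-702) = (-446 + 82/((15/(-2 - 204))))*(-702) = (-446 + 82/((15/(-206))))*(-702) = (-446 + 82/((15*(-1/206))))*(-702) = (-446 + 82/(-15/206))*(-702) = (-446 + 82*(-206/15))*(-702) = (-446 - 16892/15)*(-702) = -23582/15*(-702) = 5518188/5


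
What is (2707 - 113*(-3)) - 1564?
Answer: 1482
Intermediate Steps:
(2707 - 113*(-3)) - 1564 = (2707 + 339) - 1564 = 3046 - 1564 = 1482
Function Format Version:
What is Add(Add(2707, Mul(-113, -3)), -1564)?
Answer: 1482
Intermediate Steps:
Add(Add(2707, Mul(-113, -3)), -1564) = Add(Add(2707, 339), -1564) = Add(3046, -1564) = 1482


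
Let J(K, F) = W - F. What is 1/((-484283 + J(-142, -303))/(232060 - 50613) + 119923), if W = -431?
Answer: 181447/21759184170 ≈ 8.3389e-6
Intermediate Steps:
J(K, F) = -431 - F
1/((-484283 + J(-142, -303))/(232060 - 50613) + 119923) = 1/((-484283 + (-431 - 1*(-303)))/(232060 - 50613) + 119923) = 1/((-484283 + (-431 + 303))/181447 + 119923) = 1/((-484283 - 128)*(1/181447) + 119923) = 1/(-484411*1/181447 + 119923) = 1/(-484411/181447 + 119923) = 1/(21759184170/181447) = 181447/21759184170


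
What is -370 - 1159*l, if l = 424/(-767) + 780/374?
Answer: -307865608/143429 ≈ -2146.5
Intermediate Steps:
l = 219842/143429 (l = 424*(-1/767) + 780*(1/374) = -424/767 + 390/187 = 219842/143429 ≈ 1.5328)
-370 - 1159*l = -370 - 1159*219842/143429 = -370 - 254796878/143429 = -307865608/143429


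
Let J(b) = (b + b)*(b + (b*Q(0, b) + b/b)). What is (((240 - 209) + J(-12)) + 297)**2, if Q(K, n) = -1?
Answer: 92416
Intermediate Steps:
J(b) = 2*b (J(b) = (b + b)*(b + (b*(-1) + b/b)) = (2*b)*(b + (-b + 1)) = (2*b)*(b + (1 - b)) = (2*b)*1 = 2*b)
(((240 - 209) + J(-12)) + 297)**2 = (((240 - 209) + 2*(-12)) + 297)**2 = ((31 - 24) + 297)**2 = (7 + 297)**2 = 304**2 = 92416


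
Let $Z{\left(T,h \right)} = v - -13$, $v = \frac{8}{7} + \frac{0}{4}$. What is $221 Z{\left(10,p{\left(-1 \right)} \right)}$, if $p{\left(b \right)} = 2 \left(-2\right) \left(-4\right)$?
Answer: $\frac{21879}{7} \approx 3125.6$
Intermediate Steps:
$p{\left(b \right)} = 16$ ($p{\left(b \right)} = \left(-4\right) \left(-4\right) = 16$)
$v = \frac{8}{7}$ ($v = 8 \cdot \frac{1}{7} + 0 \cdot \frac{1}{4} = \frac{8}{7} + 0 = \frac{8}{7} \approx 1.1429$)
$Z{\left(T,h \right)} = \frac{99}{7}$ ($Z{\left(T,h \right)} = \frac{8}{7} - -13 = \frac{8}{7} + 13 = \frac{99}{7}$)
$221 Z{\left(10,p{\left(-1 \right)} \right)} = 221 \cdot \frac{99}{7} = \frac{21879}{7}$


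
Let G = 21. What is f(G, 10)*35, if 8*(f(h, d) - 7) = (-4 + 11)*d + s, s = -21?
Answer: 3675/8 ≈ 459.38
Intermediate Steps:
f(h, d) = 35/8 + 7*d/8 (f(h, d) = 7 + ((-4 + 11)*d - 21)/8 = 7 + (7*d - 21)/8 = 7 + (-21 + 7*d)/8 = 7 + (-21/8 + 7*d/8) = 35/8 + 7*d/8)
f(G, 10)*35 = (35/8 + (7/8)*10)*35 = (35/8 + 35/4)*35 = (105/8)*35 = 3675/8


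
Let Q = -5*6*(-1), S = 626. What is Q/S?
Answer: 15/313 ≈ 0.047923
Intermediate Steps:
Q = 30 (Q = -30*(-1) = 30)
Q/S = 30/626 = 30*(1/626) = 15/313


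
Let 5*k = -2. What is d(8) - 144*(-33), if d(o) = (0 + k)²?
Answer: 118804/25 ≈ 4752.2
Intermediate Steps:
k = -⅖ (k = (⅕)*(-2) = -⅖ ≈ -0.40000)
d(o) = 4/25 (d(o) = (0 - ⅖)² = (-⅖)² = 4/25)
d(8) - 144*(-33) = 4/25 - 144*(-33) = 4/25 + 4752 = 118804/25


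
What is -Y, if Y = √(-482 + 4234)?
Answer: -2*√938 ≈ -61.254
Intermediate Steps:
Y = 2*√938 (Y = √3752 = 2*√938 ≈ 61.254)
-Y = -2*√938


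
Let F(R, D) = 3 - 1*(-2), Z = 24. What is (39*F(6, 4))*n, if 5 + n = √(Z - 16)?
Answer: -975 + 390*√2 ≈ -423.46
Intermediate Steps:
F(R, D) = 5 (F(R, D) = 3 + 2 = 5)
n = -5 + 2*√2 (n = -5 + √(24 - 16) = -5 + √8 = -5 + 2*√2 ≈ -2.1716)
(39*F(6, 4))*n = (39*5)*(-5 + 2*√2) = 195*(-5 + 2*√2) = -975 + 390*√2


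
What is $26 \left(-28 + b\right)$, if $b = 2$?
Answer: $-676$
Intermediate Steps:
$26 \left(-28 + b\right) = 26 \left(-28 + 2\right) = 26 \left(-26\right) = -676$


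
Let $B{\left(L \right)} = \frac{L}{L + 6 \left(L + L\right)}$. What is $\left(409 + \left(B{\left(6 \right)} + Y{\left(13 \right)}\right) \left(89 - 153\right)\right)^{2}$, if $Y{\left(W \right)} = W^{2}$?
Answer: $\frac{18320976025}{169} \approx 1.0841 \cdot 10^{8}$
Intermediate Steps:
$B{\left(L \right)} = \frac{1}{13}$ ($B{\left(L \right)} = \frac{L}{L + 6 \cdot 2 L} = \frac{L}{L + 12 L} = \frac{L}{13 L} = L \frac{1}{13 L} = \frac{1}{13}$)
$\left(409 + \left(B{\left(6 \right)} + Y{\left(13 \right)}\right) \left(89 - 153\right)\right)^{2} = \left(409 + \left(\frac{1}{13} + 13^{2}\right) \left(89 - 153\right)\right)^{2} = \left(409 + \left(\frac{1}{13} + 169\right) \left(-64\right)\right)^{2} = \left(409 + \frac{2198}{13} \left(-64\right)\right)^{2} = \left(409 - \frac{140672}{13}\right)^{2} = \left(- \frac{135355}{13}\right)^{2} = \frac{18320976025}{169}$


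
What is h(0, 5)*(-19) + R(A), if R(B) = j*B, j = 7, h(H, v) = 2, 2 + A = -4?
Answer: -80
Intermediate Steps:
A = -6 (A = -2 - 4 = -6)
R(B) = 7*B
h(0, 5)*(-19) + R(A) = 2*(-19) + 7*(-6) = -38 - 42 = -80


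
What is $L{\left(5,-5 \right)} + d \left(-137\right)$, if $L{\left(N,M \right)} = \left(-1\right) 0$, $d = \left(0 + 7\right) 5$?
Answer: $-4795$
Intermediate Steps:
$d = 35$ ($d = 7 \cdot 5 = 35$)
$L{\left(N,M \right)} = 0$
$L{\left(5,-5 \right)} + d \left(-137\right) = 0 + 35 \left(-137\right) = 0 - 4795 = -4795$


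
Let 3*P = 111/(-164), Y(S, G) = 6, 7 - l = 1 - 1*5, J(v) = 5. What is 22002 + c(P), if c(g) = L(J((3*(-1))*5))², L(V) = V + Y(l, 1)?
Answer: 22123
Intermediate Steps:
l = 11 (l = 7 - (1 - 1*5) = 7 - (1 - 5) = 7 - 1*(-4) = 7 + 4 = 11)
P = -37/164 (P = (111/(-164))/3 = (111*(-1/164))/3 = (⅓)*(-111/164) = -37/164 ≈ -0.22561)
L(V) = 6 + V (L(V) = V + 6 = 6 + V)
c(g) = 121 (c(g) = (6 + 5)² = 11² = 121)
22002 + c(P) = 22002 + 121 = 22123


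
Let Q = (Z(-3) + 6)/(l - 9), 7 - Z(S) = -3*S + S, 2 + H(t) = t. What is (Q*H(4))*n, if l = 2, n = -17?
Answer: 34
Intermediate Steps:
H(t) = -2 + t
Z(S) = 7 + 2*S (Z(S) = 7 - (-3*S + S) = 7 - (-2)*S = 7 + 2*S)
Q = -1 (Q = ((7 + 2*(-3)) + 6)/(2 - 9) = ((7 - 6) + 6)/(-7) = (1 + 6)*(-⅐) = 7*(-⅐) = -1)
(Q*H(4))*n = -(-2 + 4)*(-17) = -1*2*(-17) = -2*(-17) = 34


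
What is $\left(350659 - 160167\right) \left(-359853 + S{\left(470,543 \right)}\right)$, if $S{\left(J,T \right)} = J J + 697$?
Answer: $-26336661952$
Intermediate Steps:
$S{\left(J,T \right)} = 697 + J^{2}$ ($S{\left(J,T \right)} = J^{2} + 697 = 697 + J^{2}$)
$\left(350659 - 160167\right) \left(-359853 + S{\left(470,543 \right)}\right) = \left(350659 - 160167\right) \left(-359853 + \left(697 + 470^{2}\right)\right) = 190492 \left(-359853 + \left(697 + 220900\right)\right) = 190492 \left(-359853 + 221597\right) = 190492 \left(-138256\right) = -26336661952$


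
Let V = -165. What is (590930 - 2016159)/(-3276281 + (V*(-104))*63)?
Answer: 1425229/2195201 ≈ 0.64925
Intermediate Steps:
(590930 - 2016159)/(-3276281 + (V*(-104))*63) = (590930 - 2016159)/(-3276281 - 165*(-104)*63) = -1425229/(-3276281 + 17160*63) = -1425229/(-3276281 + 1081080) = -1425229/(-2195201) = -1425229*(-1/2195201) = 1425229/2195201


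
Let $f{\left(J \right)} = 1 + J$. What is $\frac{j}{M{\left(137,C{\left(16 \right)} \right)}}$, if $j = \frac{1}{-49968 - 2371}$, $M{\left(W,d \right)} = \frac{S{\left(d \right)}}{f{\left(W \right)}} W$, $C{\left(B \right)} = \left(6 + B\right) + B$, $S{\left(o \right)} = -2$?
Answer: $\frac{69}{7170443} \approx 9.6228 \cdot 10^{-6}$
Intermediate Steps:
$C{\left(B \right)} = 6 + 2 B$
$M{\left(W,d \right)} = - \frac{2 W}{1 + W}$ ($M{\left(W,d \right)} = \frac{1}{1 + W} \left(-2\right) W = - \frac{2}{1 + W} W = - \frac{2 W}{1 + W}$)
$j = - \frac{1}{52339}$ ($j = \frac{1}{-52339} = - \frac{1}{52339} \approx -1.9106 \cdot 10^{-5}$)
$\frac{j}{M{\left(137,C{\left(16 \right)} \right)}} = - \frac{1}{52339 \left(\left(-2\right) 137 \frac{1}{1 + 137}\right)} = - \frac{1}{52339 \left(\left(-2\right) 137 \cdot \frac{1}{138}\right)} = - \frac{1}{52339 \left(- \frac{137}{69}\right)} = \left(- \frac{1}{52339}\right) \left(- \frac{69}{137}\right) = \frac{69}{7170443}$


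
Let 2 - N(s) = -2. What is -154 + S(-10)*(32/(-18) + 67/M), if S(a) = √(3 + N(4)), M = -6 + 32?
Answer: -154 + 187*√7/234 ≈ -151.89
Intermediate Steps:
N(s) = 4 (N(s) = 2 - 1*(-2) = 2 + 2 = 4)
M = 26
S(a) = √7 (S(a) = √(3 + 4) = √7)
-154 + S(-10)*(32/(-18) + 67/M) = -154 + √7*(32/(-18) + 67/26) = -154 + √7*(32*(-1/18) + 67*(1/26)) = -154 + √7*(-16/9 + 67/26) = -154 + √7*(187/234) = -154 + 187*√7/234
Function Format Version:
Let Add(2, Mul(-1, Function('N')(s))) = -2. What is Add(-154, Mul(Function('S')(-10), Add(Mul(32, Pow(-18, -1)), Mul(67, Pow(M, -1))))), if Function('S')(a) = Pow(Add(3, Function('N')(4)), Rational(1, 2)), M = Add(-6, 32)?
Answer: Add(-154, Mul(Rational(187, 234), Pow(7, Rational(1, 2)))) ≈ -151.89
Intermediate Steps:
Function('N')(s) = 4 (Function('N')(s) = Add(2, Mul(-1, -2)) = Add(2, 2) = 4)
M = 26
Function('S')(a) = Pow(7, Rational(1, 2)) (Function('S')(a) = Pow(Add(3, 4), Rational(1, 2)) = Pow(7, Rational(1, 2)))
Add(-154, Mul(Function('S')(-10), Add(Mul(32, Pow(-18, -1)), Mul(67, Pow(M, -1))))) = Add(-154, Mul(Pow(7, Rational(1, 2)), Add(Mul(32, Pow(-18, -1)), Mul(67, Pow(26, -1))))) = Add(-154, Mul(Pow(7, Rational(1, 2)), Add(Mul(32, Rational(-1, 18)), Mul(67, Rational(1, 26))))) = Add(-154, Mul(Pow(7, Rational(1, 2)), Add(Rational(-16, 9), Rational(67, 26)))) = Add(-154, Mul(Pow(7, Rational(1, 2)), Rational(187, 234))) = Add(-154, Mul(Rational(187, 234), Pow(7, Rational(1, 2))))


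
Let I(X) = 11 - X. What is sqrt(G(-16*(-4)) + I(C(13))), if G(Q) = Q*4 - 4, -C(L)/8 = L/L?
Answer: sqrt(271) ≈ 16.462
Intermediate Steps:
C(L) = -8 (C(L) = -8*L/L = -8*1 = -8)
G(Q) = -4 + 4*Q (G(Q) = 4*Q - 4 = -4 + 4*Q)
sqrt(G(-16*(-4)) + I(C(13))) = sqrt((-4 + 4*(-16*(-4))) + (11 - 1*(-8))) = sqrt((-4 + 4*64) + (11 + 8)) = sqrt((-4 + 256) + 19) = sqrt(252 + 19) = sqrt(271)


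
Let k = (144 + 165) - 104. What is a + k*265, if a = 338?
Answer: 54663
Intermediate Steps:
k = 205 (k = 309 - 104 = 205)
a + k*265 = 338 + 205*265 = 338 + 54325 = 54663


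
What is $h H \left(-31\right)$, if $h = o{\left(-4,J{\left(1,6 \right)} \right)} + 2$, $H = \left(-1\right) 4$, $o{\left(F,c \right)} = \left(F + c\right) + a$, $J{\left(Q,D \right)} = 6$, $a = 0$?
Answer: $496$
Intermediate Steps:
$o{\left(F,c \right)} = F + c$ ($o{\left(F,c \right)} = \left(F + c\right) + 0 = F + c$)
$H = -4$
$h = 4$ ($h = \left(-4 + 6\right) + 2 = 2 + 2 = 4$)
$h H \left(-31\right) = 4 \left(-4\right) \left(-31\right) = \left(-16\right) \left(-31\right) = 496$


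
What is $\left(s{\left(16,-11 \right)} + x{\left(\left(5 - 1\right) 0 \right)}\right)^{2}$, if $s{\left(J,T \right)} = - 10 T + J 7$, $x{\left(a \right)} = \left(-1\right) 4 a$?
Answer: $49284$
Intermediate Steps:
$x{\left(a \right)} = - 4 a$
$s{\left(J,T \right)} = - 10 T + 7 J$
$\left(s{\left(16,-11 \right)} + x{\left(\left(5 - 1\right) 0 \right)}\right)^{2} = \left(\left(\left(-10\right) \left(-11\right) + 7 \cdot 16\right) - 4 \left(5 - 1\right) 0\right)^{2} = \left(\left(110 + 112\right) - 4 \cdot 4 \cdot 0\right)^{2} = \left(222 - 0\right)^{2} = \left(222 + 0\right)^{2} = 222^{2} = 49284$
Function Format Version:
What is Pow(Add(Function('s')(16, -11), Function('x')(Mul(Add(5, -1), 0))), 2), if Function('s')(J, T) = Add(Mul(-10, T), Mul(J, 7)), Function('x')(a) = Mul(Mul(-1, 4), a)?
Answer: 49284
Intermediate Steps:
Function('x')(a) = Mul(-4, a)
Function('s')(J, T) = Add(Mul(-10, T), Mul(7, J))
Pow(Add(Function('s')(16, -11), Function('x')(Mul(Add(5, -1), 0))), 2) = Pow(Add(Add(Mul(-10, -11), Mul(7, 16)), Mul(-4, Mul(Add(5, -1), 0))), 2) = Pow(Add(Add(110, 112), Mul(-4, Mul(4, 0))), 2) = Pow(Add(222, Mul(-4, 0)), 2) = Pow(Add(222, 0), 2) = Pow(222, 2) = 49284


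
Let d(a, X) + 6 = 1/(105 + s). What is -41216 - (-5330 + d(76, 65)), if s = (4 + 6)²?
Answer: -7355401/205 ≈ -35880.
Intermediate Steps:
s = 100 (s = 10² = 100)
d(a, X) = -1229/205 (d(a, X) = -6 + 1/(105 + 100) = -6 + 1/205 = -1229/205)
-41216 - (-5330 + d(76, 65)) = -41216 - (-5330 - 1229/205) = -41216 - 1*(-1093879/205) = -41216 + 1093879/205 = -7355401/205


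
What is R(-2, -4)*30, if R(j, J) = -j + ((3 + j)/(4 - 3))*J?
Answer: -60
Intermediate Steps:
R(j, J) = -j + J*(3 + j) (R(j, J) = -j + ((3 + j)/1)*J = -j + ((3 + j)*1)*J = -j + (3 + j)*J = -j + J*(3 + j))
R(-2, -4)*30 = (-1*(-2) + 3*(-4) - 4*(-2))*30 = (2 - 12 + 8)*30 = -2*30 = -60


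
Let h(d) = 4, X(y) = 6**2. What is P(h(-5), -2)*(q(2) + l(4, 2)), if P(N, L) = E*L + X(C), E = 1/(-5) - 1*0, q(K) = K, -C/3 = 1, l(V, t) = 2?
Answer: 728/5 ≈ 145.60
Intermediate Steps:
C = -3 (C = -3*1 = -3)
E = -1/5 (E = -1/5 + 0 = -1/5 ≈ -0.20000)
X(y) = 36
P(N, L) = 36 - L/5 (P(N, L) = -L/5 + 36 = 36 - L/5)
P(h(-5), -2)*(q(2) + l(4, 2)) = (36 - 1/5*(-2))*(2 + 2) = (36 + 2/5)*4 = (182/5)*4 = 728/5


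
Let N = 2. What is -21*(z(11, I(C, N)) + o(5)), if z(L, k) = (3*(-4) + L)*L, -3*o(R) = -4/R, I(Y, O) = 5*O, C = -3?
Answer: 1127/5 ≈ 225.40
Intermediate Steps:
o(R) = 4/(3*R) (o(R) = -(-4)/(3*R) = 4/(3*R))
z(L, k) = L*(-12 + L) (z(L, k) = (-12 + L)*L = L*(-12 + L))
-21*(z(11, I(C, N)) + o(5)) = -21*(11*(-12 + 11) + (4/3)/5) = -21*(11*(-1) + (4/3)*(⅕)) = -21*(-11 + 4/15) = -21*(-161/15) = 1127/5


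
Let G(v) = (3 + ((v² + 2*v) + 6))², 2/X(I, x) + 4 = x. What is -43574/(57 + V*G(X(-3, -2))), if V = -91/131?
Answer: -462363714/79211 ≈ -5837.1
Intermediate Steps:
X(I, x) = 2/(-4 + x)
G(v) = (9 + v² + 2*v)² (G(v) = (3 + (6 + v² + 2*v))² = (9 + v² + 2*v)²)
V = -91/131 (V = -91*1/131 = -91/131 ≈ -0.69466)
-43574/(57 + V*G(X(-3, -2))) = -43574/(57 - 91*(9 + (2/(-4 - 2))² + 2*(2/(-4 - 2)))²/131) = -43574/(57 - 91*(9 + (2/(-6))² + 2*(2/(-6)))²/131) = -43574/(57 - 91*(9 + (2*(-⅙))² + 2*(2*(-⅙)))²/131) = -43574/(57 - 91*(9 + (-⅓)² + 2*(-⅓))²/131) = -43574/(57 - 91*(9 + ⅑ - ⅔)²/131) = -43574/(57 - 91*(76/9)²/131) = -43574/(57 - 91/131*5776/81) = -43574/(57 - 525616/10611) = -43574/79211/10611 = -43574*10611/79211 = -462363714/79211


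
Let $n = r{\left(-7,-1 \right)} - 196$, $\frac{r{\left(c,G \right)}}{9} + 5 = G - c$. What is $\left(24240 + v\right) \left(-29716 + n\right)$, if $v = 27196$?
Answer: $-1538090708$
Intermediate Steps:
$r{\left(c,G \right)} = -45 - 9 c + 9 G$ ($r{\left(c,G \right)} = -45 + 9 \left(G - c\right) = -45 + \left(- 9 c + 9 G\right) = -45 - 9 c + 9 G$)
$n = -187$ ($n = \left(-45 - -63 + 9 \left(-1\right)\right) - 196 = \left(-45 + 63 - 9\right) - 196 = 9 - 196 = -187$)
$\left(24240 + v\right) \left(-29716 + n\right) = \left(24240 + 27196\right) \left(-29716 - 187\right) = 51436 \left(-29903\right) = -1538090708$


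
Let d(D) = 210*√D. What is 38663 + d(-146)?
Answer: 38663 + 210*I*√146 ≈ 38663.0 + 2537.4*I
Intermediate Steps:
38663 + d(-146) = 38663 + 210*√(-146) = 38663 + 210*(I*√146) = 38663 + 210*I*√146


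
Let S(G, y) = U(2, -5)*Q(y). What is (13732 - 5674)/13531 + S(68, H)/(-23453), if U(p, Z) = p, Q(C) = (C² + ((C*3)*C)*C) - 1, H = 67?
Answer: -24350214900/317342543 ≈ -76.732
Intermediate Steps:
Q(C) = -1 + C² + 3*C³ (Q(C) = (C² + ((3*C)*C)*C) - 1 = (C² + (3*C²)*C) - 1 = (C² + 3*C³) - 1 = -1 + C² + 3*C³)
S(G, y) = -2 + 2*y² + 6*y³ (S(G, y) = 2*(-1 + y² + 3*y³) = -2 + 2*y² + 6*y³)
(13732 - 5674)/13531 + S(68, H)/(-23453) = (13732 - 5674)/13531 + (-2 + 2*67² + 6*67³)/(-23453) = 8058*(1/13531) + (-2 + 2*4489 + 6*300763)*(-1/23453) = 8058/13531 + (-2 + 8978 + 1804578)*(-1/23453) = 8058/13531 + 1813554*(-1/23453) = 8058/13531 - 1813554/23453 = -24350214900/317342543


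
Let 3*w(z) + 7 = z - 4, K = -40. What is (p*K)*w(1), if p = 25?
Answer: 10000/3 ≈ 3333.3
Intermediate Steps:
w(z) = -11/3 + z/3 (w(z) = -7/3 + (z - 4)/3 = -7/3 + (-4 + z)/3 = -7/3 + (-4/3 + z/3) = -11/3 + z/3)
(p*K)*w(1) = (25*(-40))*(-11/3 + (⅓)*1) = -1000*(-11/3 + ⅓) = -1000*(-10/3) = 10000/3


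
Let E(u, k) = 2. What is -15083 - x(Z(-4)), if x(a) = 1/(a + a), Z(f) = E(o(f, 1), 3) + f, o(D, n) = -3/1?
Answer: -60331/4 ≈ -15083.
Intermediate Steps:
o(D, n) = -3 (o(D, n) = -3*1 = -3)
Z(f) = 2 + f
x(a) = 1/(2*a)
-15083 - x(Z(-4)) = -15083 - 1/(2*(2 - 4)) = -15083 - 1/(2*(-2)) = -15083 - (-1)/(2*2) = -15083 - 1*(-¼) = -15083 + ¼ = -60331/4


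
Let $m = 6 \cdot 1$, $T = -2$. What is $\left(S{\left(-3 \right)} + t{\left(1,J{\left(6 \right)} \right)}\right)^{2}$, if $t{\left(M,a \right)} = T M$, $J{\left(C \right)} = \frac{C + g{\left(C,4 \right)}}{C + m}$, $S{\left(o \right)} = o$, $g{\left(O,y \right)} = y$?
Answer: $25$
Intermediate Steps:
$m = 6$
$J{\left(C \right)} = \frac{4 + C}{6 + C}$ ($J{\left(C \right)} = \frac{C + 4}{C + 6} = \frac{4 + C}{6 + C}$)
$t{\left(M,a \right)} = - 2 M$
$\left(S{\left(-3 \right)} + t{\left(1,J{\left(6 \right)} \right)}\right)^{2} = \left(-3 - 2\right)^{2} = \left(-5\right)^{2} = 25$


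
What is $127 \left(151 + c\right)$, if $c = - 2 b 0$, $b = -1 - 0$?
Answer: $19177$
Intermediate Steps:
$b = -1$ ($b = -1 + 0 = -1$)
$c = 0$ ($c = \left(-2\right) \left(-1\right) 0 = 2 \cdot 0 = 0$)
$127 \left(151 + c\right) = 127 \left(151 + 0\right) = 127 \cdot 151 = 19177$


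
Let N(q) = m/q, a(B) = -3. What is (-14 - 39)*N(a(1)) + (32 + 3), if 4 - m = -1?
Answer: 370/3 ≈ 123.33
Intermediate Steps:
m = 5 (m = 4 - 1*(-1) = 4 + 1 = 5)
N(q) = 5/q
(-14 - 39)*N(a(1)) + (32 + 3) = (-14 - 39)*(5/(-3)) + (32 + 3) = -265*(-1)/3 + 35 = -53*(-5/3) + 35 = 265/3 + 35 = 370/3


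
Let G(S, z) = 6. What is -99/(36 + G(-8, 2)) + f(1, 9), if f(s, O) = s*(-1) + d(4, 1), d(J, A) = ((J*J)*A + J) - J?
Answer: 177/14 ≈ 12.643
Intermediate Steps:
d(J, A) = A*J**2 (d(J, A) = (J**2*A + J) - J = (A*J**2 + J) - J = (J + A*J**2) - J = A*J**2)
f(s, O) = 16 - s (f(s, O) = s*(-1) + 1*4**2 = -s + 1*16 = -s + 16 = 16 - s)
-99/(36 + G(-8, 2)) + f(1, 9) = -99/(36 + 6) + (16 - 1*1) = -99/42 + (16 - 1) = (1/42)*(-99) + 15 = -33/14 + 15 = 177/14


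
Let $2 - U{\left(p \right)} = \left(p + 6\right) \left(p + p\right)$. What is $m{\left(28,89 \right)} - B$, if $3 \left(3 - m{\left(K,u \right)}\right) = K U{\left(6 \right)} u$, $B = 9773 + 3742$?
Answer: $\frac{313328}{3} \approx 1.0444 \cdot 10^{5}$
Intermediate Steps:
$U{\left(p \right)} = 2 - 2 p \left(6 + p\right)$ ($U{\left(p \right)} = 2 - \left(p + 6\right) \left(p + p\right) = 2 - \left(6 + p\right) 2 p = 2 - 2 p \left(6 + p\right)$)
$B = 13515$
$m{\left(K,u \right)} = 3 + \frac{142 K u}{3}$ ($m{\left(K,u \right)} = 3 - \frac{K \left(2 - 72 - 2 \cdot 6^{2}\right) u}{3} = 3 - \frac{K \left(2 - 72 - 72\right) u}{3} = 3 - \frac{K \left(-142\right) u}{3} = 3 - \frac{- 142 K u}{3} = 3 - \frac{\left(-142\right) K u}{3} = 3 + \frac{142 K u}{3}$)
$m{\left(28,89 \right)} - B = \left(3 + \frac{142}{3} \cdot 28 \cdot 89\right) - 13515 = \left(3 + \frac{353864}{3}\right) - 13515 = \frac{353873}{3} - 13515 = \frac{313328}{3}$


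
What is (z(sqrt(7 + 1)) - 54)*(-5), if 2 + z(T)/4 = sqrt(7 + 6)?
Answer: 310 - 20*sqrt(13) ≈ 237.89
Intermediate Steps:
z(T) = -8 + 4*sqrt(13) (z(T) = -8 + 4*sqrt(7 + 6) = -8 + 4*sqrt(13))
(z(sqrt(7 + 1)) - 54)*(-5) = ((-8 + 4*sqrt(13)) - 54)*(-5) = (-62 + 4*sqrt(13))*(-5) = 310 - 20*sqrt(13)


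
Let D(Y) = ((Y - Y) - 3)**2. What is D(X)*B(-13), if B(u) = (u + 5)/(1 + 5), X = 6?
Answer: -12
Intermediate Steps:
B(u) = 5/6 + u/6 (B(u) = (5 + u)/6 = (5 + u)*(1/6) = 5/6 + u/6)
D(Y) = 9 (D(Y) = (0 - 3)**2 = (-3)**2 = 9)
D(X)*B(-13) = 9*(5/6 + (1/6)*(-13)) = 9*(5/6 - 13/6) = 9*(-4/3) = -12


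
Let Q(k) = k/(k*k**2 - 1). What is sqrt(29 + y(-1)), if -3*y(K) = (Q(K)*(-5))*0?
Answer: sqrt(29) ≈ 5.3852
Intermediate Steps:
Q(k) = k/(-1 + k**3) (Q(k) = k/(k**3 - 1) = k/(-1 + k**3))
y(K) = 0 (y(K) = -(K/(-1 + K**3))*(-5)*0/3 = -(-5*K/(-1 + K**3))*0/3 = -1/3*0 = 0)
sqrt(29 + y(-1)) = sqrt(29 + 0) = sqrt(29)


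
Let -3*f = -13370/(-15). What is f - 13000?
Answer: -119674/9 ≈ -13297.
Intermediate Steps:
f = -2674/9 (f = -(-2674)*5/(-15)/3 = -(-2674)*5*(-1/15)/3 = -(-2674)*(-1)/(3*3) = -⅓*2674/3 = -2674/9 ≈ -297.11)
f - 13000 = -2674/9 - 13000 = -119674/9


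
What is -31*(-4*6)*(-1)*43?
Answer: -31992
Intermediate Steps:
-31*(-4*6)*(-1)*43 = -(-744)*(-1)*43 = -31*24*43 = -744*43 = -31992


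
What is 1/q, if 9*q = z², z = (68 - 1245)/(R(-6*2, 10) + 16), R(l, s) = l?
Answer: 144/1385329 ≈ 0.00010395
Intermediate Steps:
z = -1177/4 (z = (68 - 1245)/(-6*2 + 16) = -1177/(-12 + 16) = -1177/4 ≈ -294.25)
q = 1385329/144 (q = (-1177/4)²/9 = (⅑)*(1385329/16) = 1385329/144 ≈ 9620.3)
1/q = 1/(1385329/144) = 144/1385329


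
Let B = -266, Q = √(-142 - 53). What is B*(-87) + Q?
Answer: 23142 + I*√195 ≈ 23142.0 + 13.964*I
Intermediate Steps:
Q = I*√195 (Q = √(-195) = I*√195 ≈ 13.964*I)
B*(-87) + Q = -266*(-87) + I*√195 = 23142 + I*√195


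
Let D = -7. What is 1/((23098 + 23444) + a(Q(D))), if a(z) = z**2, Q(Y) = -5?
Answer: 1/46567 ≈ 2.1474e-5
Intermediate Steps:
1/((23098 + 23444) + a(Q(D))) = 1/((23098 + 23444) + (-5)**2) = 1/(46542 + 25) = 1/46567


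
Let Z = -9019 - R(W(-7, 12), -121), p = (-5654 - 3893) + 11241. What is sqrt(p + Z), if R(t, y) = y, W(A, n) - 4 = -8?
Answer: 2*I*sqrt(1801) ≈ 84.876*I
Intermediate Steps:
W(A, n) = -4 (W(A, n) = 4 - 8 = -4)
p = 1694 (p = -9547 + 11241 = 1694)
Z = -8898 (Z = -9019 - 1*(-121) = -9019 + 121 = -8898)
sqrt(p + Z) = sqrt(1694 - 8898) = sqrt(-7204) = 2*I*sqrt(1801)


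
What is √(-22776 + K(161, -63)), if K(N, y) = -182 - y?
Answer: I*√22895 ≈ 151.31*I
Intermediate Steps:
√(-22776 + K(161, -63)) = √(-22776 + (-182 - 1*(-63))) = √(-22776 + (-182 + 63)) = √(-22776 - 119) = √(-22895) = I*√22895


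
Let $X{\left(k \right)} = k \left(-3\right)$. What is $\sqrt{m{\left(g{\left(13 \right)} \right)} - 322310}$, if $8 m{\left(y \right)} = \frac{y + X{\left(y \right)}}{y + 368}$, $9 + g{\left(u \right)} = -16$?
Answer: $\frac{i \sqrt{3095465065}}{98} \approx 567.72 i$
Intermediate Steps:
$g{\left(u \right)} = -25$ ($g{\left(u \right)} = -9 - 16 = -25$)
$X{\left(k \right)} = - 3 k$
$m{\left(y \right)} = - \frac{y}{4 \left(368 + y\right)}$ ($m{\left(y \right)} = \frac{\left(y - 3 y\right) \frac{1}{y + 368}}{8} = \frac{- 2 y \frac{1}{368 + y}}{8} = \frac{\left(-2\right) y \frac{1}{368 + y}}{8} = - \frac{y}{4 \left(368 + y\right)}$)
$\sqrt{m{\left(g{\left(13 \right)} \right)} - 322310} = \sqrt{\left(-1\right) \left(-25\right) \frac{1}{1472 + 4 \left(-25\right)} - 322310} = \sqrt{\left(-1\right) \left(-25\right) \frac{1}{1472 - 100} - 322310} = \sqrt{\left(-1\right) \left(-25\right) \frac{1}{1372} - 322310} = \sqrt{\frac{25}{1372} - 322310} = \sqrt{- \frac{442209295}{1372}} = \frac{i \sqrt{3095465065}}{98}$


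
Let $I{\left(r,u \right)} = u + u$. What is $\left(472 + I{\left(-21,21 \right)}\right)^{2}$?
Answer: $264196$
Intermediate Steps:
$I{\left(r,u \right)} = 2 u$
$\left(472 + I{\left(-21,21 \right)}\right)^{2} = \left(472 + 2 \cdot 21\right)^{2} = \left(472 + 42\right)^{2} = 514^{2} = 264196$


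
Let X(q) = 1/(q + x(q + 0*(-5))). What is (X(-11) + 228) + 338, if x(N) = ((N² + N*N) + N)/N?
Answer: 18111/32 ≈ 565.97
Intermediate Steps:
x(N) = (N + 2*N²)/N (x(N) = ((N² + N²) + N)/N = (2*N² + N)/N = (N + 2*N²)/N)
X(q) = 1/(1 + 3*q) (X(q) = 1/(q + (1 + 2*(q + 0*(-5)))) = 1/(q + (1 + 2*(q + 0))) = 1/(q + (1 + 2*q)) = 1/(1 + 3*q))
(X(-11) + 228) + 338 = (1/(1 + 3*(-11)) + 228) + 338 = (1/(1 - 33) + 228) + 338 = (1/(-32) + 228) + 338 = (-1/32 + 228) + 338 = 7295/32 + 338 = 18111/32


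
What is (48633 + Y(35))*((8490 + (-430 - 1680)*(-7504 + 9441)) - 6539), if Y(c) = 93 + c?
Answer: -199194487559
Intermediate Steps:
(48633 + Y(35))*((8490 + (-430 - 1680)*(-7504 + 9441)) - 6539) = (48633 + (93 + 35))*((8490 + (-430 - 1680)*(-7504 + 9441)) - 6539) = (48633 + 128)*((8490 - 2110*1937) - 6539) = 48761*((8490 - 4087070) - 6539) = 48761*(-4078580 - 6539) = 48761*(-4085119) = -199194487559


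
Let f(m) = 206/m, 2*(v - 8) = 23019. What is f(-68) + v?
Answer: 195746/17 ≈ 11514.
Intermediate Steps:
v = 23035/2 (v = 8 + (½)*23019 = 8 + 23019/2 = 23035/2 ≈ 11518.)
f(-68) + v = 206/(-68) + 23035/2 = 206*(-1/68) + 23035/2 = -103/34 + 23035/2 = 195746/17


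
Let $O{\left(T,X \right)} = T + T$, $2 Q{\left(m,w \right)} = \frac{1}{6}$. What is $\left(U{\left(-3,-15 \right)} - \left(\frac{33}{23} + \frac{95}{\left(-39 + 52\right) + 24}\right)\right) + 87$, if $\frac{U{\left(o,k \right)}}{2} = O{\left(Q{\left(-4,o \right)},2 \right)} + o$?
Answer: $\frac{197426}{2553} \approx 77.331$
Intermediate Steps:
$Q{\left(m,w \right)} = \frac{1}{12}$ ($Q{\left(m,w \right)} = \frac{1}{2 \cdot 6} = \frac{1}{2} \cdot \frac{1}{6} = \frac{1}{12}$)
$O{\left(T,X \right)} = 2 T$
$U{\left(o,k \right)} = \frac{1}{3} + 2 o$ ($U{\left(o,k \right)} = 2 \left(2 \cdot \frac{1}{12} + o\right) = 2 \left(\frac{1}{6} + o\right) = \frac{1}{3} + 2 o$)
$\left(U{\left(-3,-15 \right)} - \left(\frac{33}{23} + \frac{95}{\left(-39 + 52\right) + 24}\right)\right) + 87 = \left(\left(\frac{1}{3} + 2 \left(-3\right)\right) - \left(\frac{33}{23} + \frac{95}{\left(-39 + 52\right) + 24}\right)\right) + 87 = \left(\left(\frac{1}{3} - 6\right) - \left(\frac{33}{23} + \frac{95}{13 + 24}\right)\right) + 87 = \left(- \frac{17}{3} - \left(\frac{33}{23} + \frac{95}{37}\right)\right) + 87 = \left(- \frac{17}{3} - \frac{3406}{851}\right) + 87 = - \frac{24685}{2553} + 87 = \frac{197426}{2553}$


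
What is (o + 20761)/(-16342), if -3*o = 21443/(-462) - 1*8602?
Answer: -32770313/22650012 ≈ -1.4468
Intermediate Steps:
o = 3995567/1386 (o = -(21443/(-462) - 1*8602)/3 = -(21443*(-1/462) - 8602)/3 = -(-21443/462 - 8602)/3 = -1/3*(-3995567/462) = 3995567/1386 ≈ 2882.8)
(o + 20761)/(-16342) = (3995567/1386 + 20761)/(-16342) = (32770313/1386)*(-1/16342) = -32770313/22650012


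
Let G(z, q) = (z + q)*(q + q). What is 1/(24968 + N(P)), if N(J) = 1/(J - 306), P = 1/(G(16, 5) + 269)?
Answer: 146573/3659634185 ≈ 4.0051e-5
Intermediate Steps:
G(z, q) = 2*q*(q + z) (G(z, q) = (q + z)*(2*q) = 2*q*(q + z))
P = 1/479 (P = 1/(2*5*(5 + 16) + 269) = 1/(2*5*21 + 269) = 1/(210 + 269) = 1/479 ≈ 0.0020877)
N(J) = 1/(-306 + J)
1/(24968 + N(P)) = 1/(24968 + 1/(-306 + 1/479)) = 1/(24968 + 1/(-146573/479)) = 1/(24968 - 479/146573) = 1/(3659634185/146573) = 146573/3659634185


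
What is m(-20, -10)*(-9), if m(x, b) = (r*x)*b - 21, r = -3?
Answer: 5589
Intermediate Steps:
m(x, b) = -21 - 3*b*x (m(x, b) = (-3*x)*b - 21 = -3*b*x - 21 = -21 - 3*b*x)
m(-20, -10)*(-9) = (-21 - 3*(-10)*(-20))*(-9) = (-21 - 600)*(-9) = -621*(-9) = 5589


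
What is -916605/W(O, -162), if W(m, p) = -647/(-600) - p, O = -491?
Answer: -549963000/97847 ≈ -5620.6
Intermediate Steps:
W(m, p) = 647/600 - p (W(m, p) = -647*(-1/600) - p = 647/600 - p)
-916605/W(O, -162) = -916605/(647/600 - 1*(-162)) = -916605/(647/600 + 162) = -916605/97847/600 = -916605*600/97847 = -549963000/97847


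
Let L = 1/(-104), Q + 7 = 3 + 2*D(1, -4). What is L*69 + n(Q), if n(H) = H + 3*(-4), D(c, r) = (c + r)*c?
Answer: -2357/104 ≈ -22.663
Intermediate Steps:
D(c, r) = c*(c + r)
Q = -10 (Q = -7 + (3 + 2*(1*(1 - 4))) = -7 + (3 + 2*(1*(-3))) = -7 + (3 + 2*(-3)) = -7 + (3 - 6) = -7 - 3 = -10)
L = -1/104 ≈ -0.0096154
n(H) = -12 + H (n(H) = H - 12 = -12 + H)
L*69 + n(Q) = -1/104*69 + (-12 - 10) = -69/104 - 22 = -2357/104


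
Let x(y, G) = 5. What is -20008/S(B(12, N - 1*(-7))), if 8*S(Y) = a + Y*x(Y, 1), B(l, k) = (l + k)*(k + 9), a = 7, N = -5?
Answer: -160064/777 ≈ -206.00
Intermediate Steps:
B(l, k) = (9 + k)*(k + l) (B(l, k) = (k + l)*(9 + k) = (9 + k)*(k + l))
S(Y) = 7/8 + 5*Y/8 (S(Y) = (7 + Y*5)/8 = (7 + 5*Y)/8 = 7/8 + 5*Y/8)
-20008/S(B(12, N - 1*(-7))) = -20008/(7/8 + 5*((-5 - 1*(-7))**2 + 9*(-5 - 1*(-7)) + 9*12 + (-5 - 1*(-7))*12)/8) = -20008/(7/8 + 5*((-5 + 7)**2 + 9*(-5 + 7) + 108 + (-5 + 7)*12)/8) = -20008/(7/8 + 5*(2**2 + 9*2 + 108 + 2*12)/8) = -20008/(7/8 + 5*(4 + 18 + 108 + 24)/8) = -20008/(7/8 + (5/8)*154) = -20008/(7/8 + 385/4) = -20008/777/8 = -20008*8/777 = -160064/777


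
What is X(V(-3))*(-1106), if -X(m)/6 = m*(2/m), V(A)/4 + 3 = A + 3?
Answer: 13272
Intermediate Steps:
V(A) = 4*A (V(A) = -12 + 4*(A + 3) = -12 + 4*(3 + A) = -12 + (12 + 4*A) = 4*A)
X(m) = -12 (X(m) = -6*m*2/m = -6*2 = -12)
X(V(-3))*(-1106) = -12*(-1106) = 13272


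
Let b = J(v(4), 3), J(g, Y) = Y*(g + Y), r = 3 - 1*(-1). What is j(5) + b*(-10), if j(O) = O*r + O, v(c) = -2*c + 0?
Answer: 175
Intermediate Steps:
v(c) = -2*c
r = 4 (r = 3 + 1 = 4)
J(g, Y) = Y*(Y + g)
j(O) = 5*O (j(O) = O*4 + O = 4*O + O = 5*O)
b = -15 (b = 3*(3 - 2*4) = 3*(3 - 8) = 3*(-5) = -15)
j(5) + b*(-10) = 5*5 - 15*(-10) = 25 + 150 = 175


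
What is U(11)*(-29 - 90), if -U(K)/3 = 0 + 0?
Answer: 0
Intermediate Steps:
U(K) = 0 (U(K) = -3*(0 + 0) = -3*0 = 0)
U(11)*(-29 - 90) = 0*(-29 - 90) = 0*(-119) = 0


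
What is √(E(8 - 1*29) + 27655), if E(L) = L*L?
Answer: 8*√439 ≈ 167.62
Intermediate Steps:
E(L) = L²
√(E(8 - 1*29) + 27655) = √((8 - 1*29)² + 27655) = √((8 - 29)² + 27655) = √((-21)² + 27655) = √(441 + 27655) = √28096 = 8*√439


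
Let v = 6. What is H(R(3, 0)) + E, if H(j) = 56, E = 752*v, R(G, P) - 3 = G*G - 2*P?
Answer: 4568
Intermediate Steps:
R(G, P) = 3 + G² - 2*P (R(G, P) = 3 + (G*G - 2*P) = 3 + (G² - 2*P) = 3 + G² - 2*P)
E = 4512 (E = 752*6 = 4512)
H(R(3, 0)) + E = 56 + 4512 = 4568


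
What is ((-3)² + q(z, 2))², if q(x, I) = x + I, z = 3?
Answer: 196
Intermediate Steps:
q(x, I) = I + x
((-3)² + q(z, 2))² = ((-3)² + (2 + 3))² = (9 + 5)² = 14² = 196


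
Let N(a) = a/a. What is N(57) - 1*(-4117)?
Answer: 4118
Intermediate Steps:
N(a) = 1
N(57) - 1*(-4117) = 1 - 1*(-4117) = 1 + 4117 = 4118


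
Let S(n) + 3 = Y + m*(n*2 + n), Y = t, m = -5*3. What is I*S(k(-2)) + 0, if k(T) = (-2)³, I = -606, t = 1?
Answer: -216948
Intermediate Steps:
m = -15
Y = 1
k(T) = -8
S(n) = -2 - 45*n (S(n) = -3 + (1 - 15*(n*2 + n)) = -3 + (1 - 15*(2*n + n)) = -3 + (1 - 45*n) = -2 - 45*n)
I*S(k(-2)) + 0 = -606*(-2 - 45*(-8)) + 0 = -606*(-2 + 360) + 0 = -606*358 + 0 = -216948 + 0 = -216948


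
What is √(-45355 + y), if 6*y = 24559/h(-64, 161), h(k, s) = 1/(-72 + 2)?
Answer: I*√2986890/3 ≈ 576.09*I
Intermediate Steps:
h(k, s) = -1/70 (h(k, s) = 1/(-70) = -1/70)
y = -859565/3 (y = (24559/(-1/70))/6 = (24559*(-70))/6 = (⅙)*(-1719130) = -859565/3 ≈ -2.8652e+5)
√(-45355 + y) = √(-45355 - 859565/3) = √(-995630/3) = I*√2986890/3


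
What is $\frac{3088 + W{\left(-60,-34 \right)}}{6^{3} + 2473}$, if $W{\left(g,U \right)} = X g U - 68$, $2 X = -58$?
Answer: $- \frac{56140}{2689} \approx -20.878$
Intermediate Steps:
$X = -29$ ($X = \frac{1}{2} \left(-58\right) = -29$)
$W{\left(g,U \right)} = -68 - 29 U g$ ($W{\left(g,U \right)} = - 29 g U - 68 = - 29 U g - 68 = -68 - 29 U g$)
$\frac{3088 + W{\left(-60,-34 \right)}}{6^{3} + 2473} = \frac{3088 - \left(68 - -59160\right)}{6^{3} + 2473} = \frac{3088 - 59228}{216 + 2473} = \frac{3088 - 59228}{2689} = \left(-56140\right) \frac{1}{2689} = - \frac{56140}{2689}$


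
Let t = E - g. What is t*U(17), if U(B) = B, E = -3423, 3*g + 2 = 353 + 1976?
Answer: -214132/3 ≈ -71377.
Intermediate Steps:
g = 2327/3 (g = -⅔ + (353 + 1976)/3 = -⅔ + (⅓)*2329 = -⅔ + 2329/3 = 2327/3 ≈ 775.67)
t = -12596/3 (t = -3423 - 1*2327/3 = -3423 - 2327/3 = -12596/3 ≈ -4198.7)
t*U(17) = -12596/3*17 = -214132/3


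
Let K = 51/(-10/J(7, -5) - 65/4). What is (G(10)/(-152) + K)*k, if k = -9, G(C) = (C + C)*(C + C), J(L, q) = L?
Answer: 51882/1045 ≈ 49.648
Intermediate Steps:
G(C) = 4*C**2 (G(C) = (2*C)*(2*C) = 4*C**2)
K = -476/165 (K = 51/(-10/7 - 65/4) = 51/(-495/28) = 51*(-28/495) = -476/165 ≈ -2.8848)
(G(10)/(-152) + K)*k = ((4*10**2)/(-152) - 476/165)*(-9) = ((4*100)*(-1/152) - 476/165)*(-9) = (400*(-1/152) - 476/165)*(-9) = (-50/19 - 476/165)*(-9) = -17294/3135*(-9) = 51882/1045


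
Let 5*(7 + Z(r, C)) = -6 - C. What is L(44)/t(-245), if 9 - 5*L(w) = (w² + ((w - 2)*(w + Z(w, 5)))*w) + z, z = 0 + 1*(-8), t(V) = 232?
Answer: -331147/5800 ≈ -57.094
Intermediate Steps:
Z(r, C) = -41/5 - C/5 (Z(r, C) = -7 + (-6 - C)/5 = -7 + (-6/5 - C/5) = -41/5 - C/5)
z = -8 (z = 0 - 8 = -8)
L(w) = 17/5 - w²/5 - w*(-2 + w)*(-46/5 + w)/5 (L(w) = 9/5 - ((w² + ((w - 2)*(w + (-41/5 - ⅕*5)))*w) - 8)/5 = 9/5 - ((w² + ((-2 + w)*(w + (-41/5 - 1)))*w) - 8)/5 = 9/5 - ((w² + ((-2 + w)*(w - 46/5))*w) - 8)/5 = 9/5 - ((w² + ((-2 + w)*(-46/5 + w))*w) - 8)/5 = 9/5 - ((w² + w*(-2 + w)*(-46/5 + w)) - 8)/5 = 9/5 - (-8 + w² + w*(-2 + w)*(-46/5 + w))/5 = 9/5 + (8/5 - w²/5 - w*(-2 + w)*(-46/5 + w)/5) = 17/5 - w²/5 - w*(-2 + w)*(-46/5 + w)/5)
L(44)/t(-245) = (17/5 - 92/25*44 - ⅕*44³ + (51/25)*44²)/232 = (17/5 - 4048/25 - ⅕*85184 + (51/25)*1936)*(1/232) = (17/5 - 4048/25 - 85184/5 + 98736/25)*(1/232) = -331147/25*1/232 = -331147/5800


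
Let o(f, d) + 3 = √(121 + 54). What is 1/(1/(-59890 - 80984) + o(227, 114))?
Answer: 59536592502/3294349478171 + 99227419380*√7/3294349478171 ≈ 0.097764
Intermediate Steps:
o(f, d) = -3 + 5*√7 (o(f, d) = -3 + √(121 + 54) = -3 + √175 = -3 + 5*√7)
1/(1/(-59890 - 80984) + o(227, 114)) = 1/(1/(-59890 - 80984) + (-3 + 5*√7)) = 1/(1/(-140874) + (-3 + 5*√7)) = 1/(-1/140874 + (-3 + 5*√7)) = 1/(-422623/140874 + 5*√7)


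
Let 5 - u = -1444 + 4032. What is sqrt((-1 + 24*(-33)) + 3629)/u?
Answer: -2*sqrt(709)/2583 ≈ -0.020617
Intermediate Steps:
u = -2583 (u = 5 - (-1444 + 4032) = 5 - 1*2588 = 5 - 2588 = -2583)
sqrt((-1 + 24*(-33)) + 3629)/u = sqrt((-1 + 24*(-33)) + 3629)/(-2583) = sqrt((-1 - 792) + 3629)*(-1/2583) = sqrt(-793 + 3629)*(-1/2583) = sqrt(2836)*(-1/2583) = (2*sqrt(709))*(-1/2583) = -2*sqrt(709)/2583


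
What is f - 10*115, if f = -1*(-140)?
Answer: -1010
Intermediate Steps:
f = 140
f - 10*115 = 140 - 10*115 = 140 - 1150 = -1010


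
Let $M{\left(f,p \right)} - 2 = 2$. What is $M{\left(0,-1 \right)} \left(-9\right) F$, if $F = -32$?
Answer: $1152$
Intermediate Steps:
$M{\left(f,p \right)} = 4$ ($M{\left(f,p \right)} = 2 + 2 = 4$)
$M{\left(0,-1 \right)} \left(-9\right) F = 4 \left(-9\right) \left(-32\right) = \left(-36\right) \left(-32\right) = 1152$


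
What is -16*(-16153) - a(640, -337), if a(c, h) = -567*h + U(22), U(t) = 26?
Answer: 67343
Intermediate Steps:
a(c, h) = 26 - 567*h (a(c, h) = -567*h + 26 = 26 - 567*h)
-16*(-16153) - a(640, -337) = -16*(-16153) - (26 - 567*(-337)) = 258448 - (26 + 191079) = 258448 - 1*191105 = 258448 - 191105 = 67343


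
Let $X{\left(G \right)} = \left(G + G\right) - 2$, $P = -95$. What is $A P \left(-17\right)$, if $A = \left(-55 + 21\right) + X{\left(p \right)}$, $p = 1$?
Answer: $-54910$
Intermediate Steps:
$X{\left(G \right)} = -2 + 2 G$ ($X{\left(G \right)} = 2 G - 2 = -2 + 2 G$)
$A = -34$ ($A = \left(-55 + 21\right) + \left(-2 + 2 \cdot 1\right) = -34 + \left(-2 + 2\right) = -34 + 0 = -34$)
$A P \left(-17\right) = \left(-34\right) \left(-95\right) \left(-17\right) = 3230 \left(-17\right) = -54910$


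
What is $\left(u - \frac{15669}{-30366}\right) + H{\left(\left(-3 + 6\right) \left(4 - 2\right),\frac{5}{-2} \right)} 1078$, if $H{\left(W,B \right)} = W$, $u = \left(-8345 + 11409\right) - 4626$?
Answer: $\frac{16554585}{3374} \approx 4906.5$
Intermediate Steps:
$u = -1562$ ($u = 3064 - 4626 = -1562$)
$\left(u - \frac{15669}{-30366}\right) + H{\left(\left(-3 + 6\right) \left(4 - 2\right),\frac{5}{-2} \right)} 1078 = \left(-1562 - \frac{15669}{-30366}\right) + \left(-3 + 6\right) \left(4 - 2\right) 1078 = \left(-1562 - - \frac{1741}{3374}\right) + 3 \cdot 2 \cdot 1078 = \left(-1562 + \frac{1741}{3374}\right) + 6 \cdot 1078 = - \frac{5268447}{3374} + 6468 = \frac{16554585}{3374}$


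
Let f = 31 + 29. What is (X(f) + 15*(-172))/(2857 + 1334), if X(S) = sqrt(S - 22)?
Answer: -860/1397 + sqrt(38)/4191 ≈ -0.61413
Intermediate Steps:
f = 60
X(S) = sqrt(-22 + S)
(X(f) + 15*(-172))/(2857 + 1334) = (sqrt(-22 + 60) + 15*(-172))/(2857 + 1334) = (sqrt(38) - 2580)/4191 = (-2580 + sqrt(38))*(1/4191) = -860/1397 + sqrt(38)/4191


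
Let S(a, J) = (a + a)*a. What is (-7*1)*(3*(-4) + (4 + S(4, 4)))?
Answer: -168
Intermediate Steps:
S(a, J) = 2*a**2 (S(a, J) = (2*a)*a = 2*a**2)
(-7*1)*(3*(-4) + (4 + S(4, 4))) = (-7*1)*(3*(-4) + (4 + 2*4**2)) = -7*(-12 + (4 + 2*16)) = -7*(-12 + (4 + 32)) = -7*(-12 + 36) = -7*24 = -168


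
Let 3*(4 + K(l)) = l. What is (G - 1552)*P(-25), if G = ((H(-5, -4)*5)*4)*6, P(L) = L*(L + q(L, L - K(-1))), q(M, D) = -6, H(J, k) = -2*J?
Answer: -272800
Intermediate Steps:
K(l) = -4 + l/3
P(L) = L*(-6 + L) (P(L) = L*(L - 6) = L*(-6 + L))
G = 1200 (G = ((-2*(-5)*5)*4)*6 = ((10*5)*4)*6 = (50*4)*6 = 200*6 = 1200)
(G - 1552)*P(-25) = (1200 - 1552)*(-25*(-6 - 25)) = -(-8800)*(-31) = -352*775 = -272800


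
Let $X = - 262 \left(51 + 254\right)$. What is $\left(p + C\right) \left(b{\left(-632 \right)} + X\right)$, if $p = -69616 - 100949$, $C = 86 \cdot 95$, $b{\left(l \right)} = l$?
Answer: $13079618090$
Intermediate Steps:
$X = -79910$ ($X = \left(-262\right) 305 = -79910$)
$C = 8170$
$p = -170565$
$\left(p + C\right) \left(b{\left(-632 \right)} + X\right) = \left(-170565 + 8170\right) \left(-632 - 79910\right) = \left(-162395\right) \left(-80542\right) = 13079618090$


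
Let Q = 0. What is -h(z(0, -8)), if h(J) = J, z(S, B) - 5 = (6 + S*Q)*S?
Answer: -5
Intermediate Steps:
z(S, B) = 5 + 6*S (z(S, B) = 5 + (6 + S*0)*S = 5 + (6 + 0)*S = 5 + 6*S)
-h(z(0, -8)) = -(5 + 6*0) = -(5 + 0) = -1*5 = -5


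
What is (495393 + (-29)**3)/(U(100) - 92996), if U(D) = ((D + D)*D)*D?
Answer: 117751/476751 ≈ 0.24699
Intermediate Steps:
U(D) = 2*D**3 (U(D) = ((2*D)*D)*D = (2*D**2)*D = 2*D**3)
(495393 + (-29)**3)/(U(100) - 92996) = (495393 + (-29)**3)/(2*100**3 - 92996) = (495393 - 24389)/(2*1000000 - 92996) = 471004/(2000000 - 92996) = 471004/1907004 = 471004*(1/1907004) = 117751/476751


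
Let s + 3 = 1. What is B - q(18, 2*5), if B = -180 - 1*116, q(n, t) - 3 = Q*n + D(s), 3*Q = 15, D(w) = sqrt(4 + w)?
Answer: -389 - sqrt(2) ≈ -390.41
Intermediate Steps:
s = -2 (s = -3 + 1 = -2)
Q = 5 (Q = (1/3)*15 = 5)
q(n, t) = 3 + sqrt(2) + 5*n (q(n, t) = 3 + (5*n + sqrt(4 - 2)) = 3 + (5*n + sqrt(2)) = 3 + (sqrt(2) + 5*n) = 3 + sqrt(2) + 5*n)
B = -296 (B = -180 - 116 = -296)
B - q(18, 2*5) = -296 - (3 + sqrt(2) + 5*18) = -296 - (3 + sqrt(2) + 90) = -296 - (93 + sqrt(2)) = -296 + (-93 - sqrt(2)) = -389 - sqrt(2)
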